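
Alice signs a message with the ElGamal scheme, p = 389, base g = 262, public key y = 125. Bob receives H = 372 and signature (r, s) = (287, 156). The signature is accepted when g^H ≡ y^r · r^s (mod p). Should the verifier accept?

Left side g^H mod p:
262^2 = 68644 ≡ 180
262^4 ≡ 180^2 = 32400 ≡ 113
262^8 ≡ 113^2 = 12769 ≡ 321
262^16 ≡ 321^2 = 103041 ≡ 345
262^32 ≡ 345^2 = 119025 ≡ 380
262^64 ≡ 380^2 = 144400 ≡ 81
262^128 ≡ 81^2 = 6561 ≡ 337
262^256 ≡ 337^2 = 113569 ≡ 370
372 = 256 + 64 + 32 + 16 + 4, so 262^372 ≡ 370·81·380·345·113 ≡ 221 (mod 389)
Right side y^r · r^s mod p:
125^2 = 15625 ≡ 65
125^4 ≡ 65^2 = 4225 ≡ 335
125^8 ≡ 335^2 = 112225 ≡ 193
125^16 ≡ 193^2 = 37249 ≡ 294
125^32 ≡ 294^2 = 86436 ≡ 78
125^64 ≡ 78^2 = 6084 ≡ 249
125^128 ≡ 249^2 = 62001 ≡ 150
125^256 ≡ 150^2 = 22500 ≡ 327
287 = 256 + 16 + 8 + 4 + 2 + 1, so 125^287 ≡ 327·294·193·335·65·125 ≡ 36 (mod 389)
287^2 = 82369 ≡ 290
287^4 ≡ 290^2 = 84100 ≡ 76
287^8 ≡ 76^2 = 5776 ≡ 330
287^16 ≡ 330^2 = 108900 ≡ 369
287^32 ≡ 369^2 = 136161 ≡ 11
287^64 ≡ 11^2 = 121
287^128 ≡ 121^2 = 14641 ≡ 248
156 = 128 + 16 + 8 + 4, so 287^156 ≡ 248·369·330·76 ≡ 343 (mod 389)
36·343 = 12348 ≡ 289 (mod 389)
221 ≠ 289, so verification fails.

reject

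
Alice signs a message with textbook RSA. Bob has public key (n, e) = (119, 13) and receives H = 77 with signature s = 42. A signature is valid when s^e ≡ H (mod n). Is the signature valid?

valid

Squares mod 119: s^1≡42, s^2≡98, s^4≡84, s^8≡35
13 = 8 + 4 + 1, so s^13 ≡ 35·84·42 ≡ 77 (mod 119)
77 = H, so the signature checks out.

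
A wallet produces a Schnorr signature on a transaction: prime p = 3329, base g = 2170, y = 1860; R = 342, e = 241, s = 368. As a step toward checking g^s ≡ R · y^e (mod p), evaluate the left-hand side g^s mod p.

2170^2 = 4708900 ≡ 1694
2170^4 ≡ 1694^2 = 2869636 ≡ 38
2170^8 ≡ 38^2 = 1444
2170^16 ≡ 1444^2 = 2085136 ≡ 1182
2170^32 ≡ 1182^2 = 1397124 ≡ 2273
2170^64 ≡ 2273^2 = 5166529 ≡ 3250
2170^128 ≡ 3250^2 = 10562500 ≡ 2912
2170^256 ≡ 2912^2 = 8479744 ≡ 781
368 = 256 + 64 + 32 + 16, so 2170^368 ≡ 781·3250·2273·1182 ≡ 1051 (mod 3329)

1051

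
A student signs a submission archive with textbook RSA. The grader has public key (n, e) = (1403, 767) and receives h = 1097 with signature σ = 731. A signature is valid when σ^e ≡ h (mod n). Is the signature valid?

valid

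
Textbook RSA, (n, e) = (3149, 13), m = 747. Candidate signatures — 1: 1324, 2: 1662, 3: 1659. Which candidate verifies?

Candidate 1: Squares mod 3149: 1324^1≡1324, 1324^2≡2132, 1324^4≡1417, 1324^8≡1976; 13 = 8 + 4 + 1, so 1324^13 ≡ 1976·1417·1324 ≡ 817 (mod 3149)
Candidate 2: Squares mod 3149: 1662^1≡1662, 1662^2≡571, 1662^4≡1694, 1662^8≡897; 13 = 8 + 4 + 1, so 1662^13 ≡ 897·1694·1662 ≡ 747 (mod 3149)
  → matches m = 747
Candidate 3: Squares mod 3149: 1659^1≡1659, 1659^2≡55, 1659^4≡3025, 1659^8≡2780; 13 = 8 + 4 + 1, so 1659^13 ≡ 2780·3025·1659 ≡ 2559 (mod 3149)

2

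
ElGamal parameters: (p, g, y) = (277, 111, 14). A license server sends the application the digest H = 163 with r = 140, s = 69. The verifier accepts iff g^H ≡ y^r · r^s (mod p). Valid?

Left side g^H mod p:
111^163 mod 277 = 107
Right side y^r · r^s mod p:
14^140 mod 277 = 81
140^69 mod 277 = 217
81·217 = 17577 ≡ 126 (mod 277)
107 ≠ 126, so verification fails.

no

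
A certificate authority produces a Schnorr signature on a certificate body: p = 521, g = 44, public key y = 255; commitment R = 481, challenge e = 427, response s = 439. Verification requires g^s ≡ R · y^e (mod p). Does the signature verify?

verifies

g^s mod p:
44^439 mod 521 = 313
R · y^e mod p:
255^427 mod 521 = 422
481·422 = 202982 ≡ 313 (mod 521)
313 ≡ 313 (mod 521); signature holds.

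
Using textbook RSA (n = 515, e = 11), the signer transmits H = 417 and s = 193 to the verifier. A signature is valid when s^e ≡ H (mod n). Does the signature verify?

Squares mod 515: s^1≡193, s^2≡169, s^4≡236, s^8≡76
11 = 8 + 2 + 1, so s^11 ≡ 76·169·193 ≡ 197 (mod 515)
197 ≠ 417, so verification fails.

does not verify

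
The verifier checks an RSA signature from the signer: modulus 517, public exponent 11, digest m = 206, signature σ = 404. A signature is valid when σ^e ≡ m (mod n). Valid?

yes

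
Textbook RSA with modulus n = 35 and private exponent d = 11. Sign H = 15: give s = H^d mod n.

H^2 ≡ 15^2 = 225 ≡ 15
H^4 ≡ 15^2 = 225 ≡ 15
H^8 ≡ 15^2 = 225 ≡ 15
11 = 8 + 2 + 1, so H^11 ≡ 15·15·15 ≡ 15 (mod 35)

15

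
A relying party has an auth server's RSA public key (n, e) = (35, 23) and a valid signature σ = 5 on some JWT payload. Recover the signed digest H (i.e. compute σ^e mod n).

Squares mod 35: σ^1≡5, σ^2≡25, σ^4≡30, σ^8≡25, σ^16≡30
23 = 16 + 4 + 2 + 1, so σ^23 ≡ 30·30·25·5 ≡ 10 (mod 35)

10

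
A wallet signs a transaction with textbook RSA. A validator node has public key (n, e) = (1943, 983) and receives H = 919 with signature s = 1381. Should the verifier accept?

Squares mod 1943: s^1≡1381, s^2≡1078, s^4≡170, s^8≡1698, s^16≡1735, s^32≡518, s^64≡190, s^128≡1126, s^256≡1040, s^512≡1292
983 = 512 + 256 + 128 + 64 + 16 + 4 + 2 + 1, so s^983 ≡ 1292·1040·1126·190·1735·170·1078·1381 ≡ 1569 (mod 1943)
1569 ≠ 919, so verification fails.

reject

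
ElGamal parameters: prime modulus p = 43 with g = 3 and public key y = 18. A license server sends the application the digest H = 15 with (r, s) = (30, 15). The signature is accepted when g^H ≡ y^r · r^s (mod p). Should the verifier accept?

reject

Left side g^H mod p:
3^2 = 9
3^4 ≡ 9^2 = 81 ≡ 38
3^8 ≡ 38^2 = 1444 ≡ 25
15 = 8 + 4 + 2 + 1, so 3^15 ≡ 25·38·9·3 ≡ 22 (mod 43)
Right side y^r · r^s mod p:
18^2 = 324 ≡ 23
18^4 ≡ 23^2 = 529 ≡ 13
18^8 ≡ 13^2 = 169 ≡ 40
18^16 ≡ 40^2 = 1600 ≡ 9
30 = 16 + 8 + 4 + 2, so 18^30 ≡ 9·40·13·23 ≡ 11 (mod 43)
30^2 = 900 ≡ 40
30^4 ≡ 40^2 = 1600 ≡ 9
30^8 ≡ 9^2 = 81 ≡ 38
15 = 8 + 4 + 2 + 1, so 30^15 ≡ 38·9·40·30 ≡ 8 (mod 43)
11·8 = 88 ≡ 2 (mod 43)
22 ≠ 2, so verification fails.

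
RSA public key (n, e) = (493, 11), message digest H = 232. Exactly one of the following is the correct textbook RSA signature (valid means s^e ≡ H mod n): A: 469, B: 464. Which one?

B

Candidate A: Squares mod 493: 469^1≡469, 469^2≡83, 469^4≡480, 469^8≡169; 11 = 8 + 2 + 1, so 469^11 ≡ 169·83·469 ≡ 71 (mod 493)
Candidate B: Squares mod 493: 464^1≡464, 464^2≡348, 464^4≡319, 464^8≡203; 11 = 8 + 2 + 1, so 464^11 ≡ 203·348·464 ≡ 232 (mod 493)
  → matches H = 232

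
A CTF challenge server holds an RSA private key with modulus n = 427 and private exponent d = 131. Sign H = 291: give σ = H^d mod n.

135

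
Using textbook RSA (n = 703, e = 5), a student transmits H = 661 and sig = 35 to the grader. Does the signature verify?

sig^2 ≡ 35^2 = 1225 ≡ 522
sig^4 ≡ 522^2 = 272484 ≡ 423
5 = 4 + 1, so sig^5 ≡ 423·35 ≡ 42 (mod 703)
sig^5 mod 703 = 42, but H = 661.

does not verify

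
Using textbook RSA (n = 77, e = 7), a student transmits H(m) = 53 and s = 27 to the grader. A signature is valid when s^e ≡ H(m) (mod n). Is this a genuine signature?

forged

Squares mod 77: s^1≡27, s^2≡36, s^4≡64
7 = 4 + 2 + 1, so s^7 ≡ 64·36·27 ≡ 69 (mod 77)
69 ≠ 53, so verification fails.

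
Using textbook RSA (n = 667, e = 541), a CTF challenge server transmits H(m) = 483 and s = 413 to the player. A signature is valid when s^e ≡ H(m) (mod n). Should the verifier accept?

reject

s^2 ≡ 413^2 = 170569 ≡ 484
s^4 ≡ 484^2 = 234256 ≡ 139
s^8 ≡ 139^2 = 19321 ≡ 645
s^16 ≡ 645^2 = 416025 ≡ 484
s^32 ≡ 484^2 = 234256 ≡ 139
s^64 ≡ 139^2 = 19321 ≡ 645
s^128 ≡ 645^2 = 416025 ≡ 484
s^256 ≡ 484^2 = 234256 ≡ 139
s^512 ≡ 139^2 = 19321 ≡ 645
541 = 512 + 16 + 8 + 4 + 1, so s^541 ≡ 645·484·645·139·413 ≡ 252 (mod 667)
s^541 mod 667 = 252, but H(m) = 483.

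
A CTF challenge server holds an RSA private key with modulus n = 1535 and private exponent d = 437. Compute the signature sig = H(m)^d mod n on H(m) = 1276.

51

(H(m))^2 ≡ 1276^2 = 1628176 ≡ 1076
(H(m))^4 ≡ 1076^2 = 1157776 ≡ 386
(H(m))^8 ≡ 386^2 = 148996 ≡ 101
(H(m))^16 ≡ 101^2 = 10201 ≡ 991
(H(m))^32 ≡ 991^2 = 982081 ≡ 1216
(H(m))^64 ≡ 1216^2 = 1478656 ≡ 451
(H(m))^128 ≡ 451^2 = 203401 ≡ 781
(H(m))^256 ≡ 781^2 = 609961 ≡ 566
437 = 256 + 128 + 32 + 16 + 4 + 1, so (H(m))^437 ≡ 566·781·1216·991·386·1276 ≡ 51 (mod 1535)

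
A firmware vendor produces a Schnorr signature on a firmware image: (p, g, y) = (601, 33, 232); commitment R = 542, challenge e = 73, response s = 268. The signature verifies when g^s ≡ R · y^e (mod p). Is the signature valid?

invalid

g^s mod p:
Squares mod 601: 33^1≡33, 33^2≡488, 33^4≡148, 33^8≡268, 33^16≡305, 33^32≡471, 33^64≡72, 33^128≡376, 33^256≡141
268 = 256 + 8 + 4, so 33^268 ≡ 141·268·148 ≡ 319 (mod 601)
R · y^e mod p:
Squares mod 601: 232^1≡232, 232^2≡335, 232^4≡439, 232^8≡401, 232^16≡334, 232^32≡371, 232^64≡12
73 = 64 + 8 + 1, so 232^73 ≡ 12·401·232 ≡ 327 (mod 601)
542·327 = 177234 ≡ 540 (mod 601)
319 ≠ 540; the check fails.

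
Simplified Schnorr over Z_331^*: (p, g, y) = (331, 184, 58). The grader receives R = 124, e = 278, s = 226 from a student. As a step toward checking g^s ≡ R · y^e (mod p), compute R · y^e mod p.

276

58^2 = 3364 ≡ 54
58^4 ≡ 54^2 = 2916 ≡ 268
58^8 ≡ 268^2 = 71824 ≡ 328
58^16 ≡ 328^2 = 107584 ≡ 9
58^32 ≡ 9^2 = 81
58^64 ≡ 81^2 = 6561 ≡ 272
58^128 ≡ 272^2 = 73984 ≡ 171
58^256 ≡ 171^2 = 29241 ≡ 113
278 = 256 + 16 + 4 + 2, so 58^278 ≡ 113·9·268·54 ≡ 109 (mod 331)
R · y^e ≡ 124·109 = 13516 ≡ 276 (mod 331)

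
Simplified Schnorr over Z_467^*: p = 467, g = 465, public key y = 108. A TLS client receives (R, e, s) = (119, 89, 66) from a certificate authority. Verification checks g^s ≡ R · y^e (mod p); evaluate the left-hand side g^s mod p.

465^66 mod 467 = 75

75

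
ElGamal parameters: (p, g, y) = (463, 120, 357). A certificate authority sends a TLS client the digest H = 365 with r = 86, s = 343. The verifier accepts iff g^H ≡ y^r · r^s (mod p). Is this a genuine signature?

genuine

Left side g^H mod p:
Squares mod 463: 120^1≡120, 120^2≡47, 120^4≡357, 120^8≡124, 120^16≡97, 120^32≡149, 120^64≡440, 120^128≡66, 120^256≡189
365 = 256 + 64 + 32 + 8 + 4 + 1, so 120^365 ≡ 189·440·149·124·357·120 ≡ 381 (mod 463)
Right side y^r · r^s mod p:
Squares mod 463: 357^1≡357, 357^2≡124, 357^4≡97, 357^8≡149, 357^16≡440, 357^32≡66, 357^64≡189
86 = 64 + 16 + 4 + 2, so 357^86 ≡ 189·440·97·124 ≡ 411 (mod 463)
Squares mod 463: 86^1≡86, 86^2≡451, 86^4≡144, 86^8≡364, 86^16≡78, 86^32≡65, 86^64≡58, 86^128≡123, 86^256≡313
343 = 256 + 64 + 16 + 4 + 2 + 1, so 86^343 ≡ 313·58·78·144·451·86 ≡ 55 (mod 463)
411·55 = 22605 ≡ 381 (mod 463)
381 ≡ 381 (mod 463), so the signature is genuine.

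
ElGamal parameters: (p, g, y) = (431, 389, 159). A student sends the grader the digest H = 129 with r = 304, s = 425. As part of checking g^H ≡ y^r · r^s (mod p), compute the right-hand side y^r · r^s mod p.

245

159^2 = 25281 ≡ 283
159^4 ≡ 283^2 = 80089 ≡ 354
159^8 ≡ 354^2 = 125316 ≡ 326
159^16 ≡ 326^2 = 106276 ≡ 250
159^32 ≡ 250^2 = 62500 ≡ 5
159^64 ≡ 5^2 = 25
159^128 ≡ 25^2 = 625 ≡ 194
159^256 ≡ 194^2 = 37636 ≡ 139
304 = 256 + 32 + 16, so 159^304 ≡ 139·5·250 ≡ 57 (mod 431)
304^2 = 92416 ≡ 182
304^4 ≡ 182^2 = 33124 ≡ 368
304^8 ≡ 368^2 = 135424 ≡ 90
304^16 ≡ 90^2 = 8100 ≡ 342
304^32 ≡ 342^2 = 116964 ≡ 163
304^64 ≡ 163^2 = 26569 ≡ 278
304^128 ≡ 278^2 = 77284 ≡ 135
304^256 ≡ 135^2 = 18225 ≡ 123
425 = 256 + 128 + 32 + 8 + 1, so 304^425 ≡ 123·135·163·90·304 ≡ 337 (mod 431)
y^r · r^s ≡ 57·337 = 19209 ≡ 245 (mod 431)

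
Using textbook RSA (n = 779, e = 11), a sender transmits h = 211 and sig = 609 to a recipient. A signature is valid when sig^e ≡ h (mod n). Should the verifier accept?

reject

Squares mod 779: sig^1≡609, sig^2≡77, sig^4≡476, sig^8≡666
11 = 8 + 2 + 1, so sig^11 ≡ 666·77·609 ≡ 628 (mod 779)
The recovered value 628 does not match the digest 211.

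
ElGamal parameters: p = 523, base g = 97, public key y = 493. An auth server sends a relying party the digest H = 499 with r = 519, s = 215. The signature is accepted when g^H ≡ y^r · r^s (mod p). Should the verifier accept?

Left side g^H mod p:
97^2 = 9409 ≡ 518
97^4 ≡ 518^2 = 268324 ≡ 25
97^8 ≡ 25^2 = 625 ≡ 102
97^16 ≡ 102^2 = 10404 ≡ 467
97^32 ≡ 467^2 = 218089 ≡ 521
97^64 ≡ 521^2 = 271441 ≡ 4
97^128 ≡ 4^2 = 16
97^256 ≡ 16^2 = 256
499 = 256 + 128 + 64 + 32 + 16 + 2 + 1, so 97^499 ≡ 256·16·4·521·467·518·97 ≡ 283 (mod 523)
Right side y^r · r^s mod p:
493^2 = 243049 ≡ 377
493^4 ≡ 377^2 = 142129 ≡ 396
493^8 ≡ 396^2 = 156816 ≡ 439
493^16 ≡ 439^2 = 192721 ≡ 257
493^32 ≡ 257^2 = 66049 ≡ 151
493^64 ≡ 151^2 = 22801 ≡ 312
493^128 ≡ 312^2 = 97344 ≡ 66
493^256 ≡ 66^2 = 4356 ≡ 172
493^512 ≡ 172^2 = 29584 ≡ 296
519 = 512 + 4 + 2 + 1, so 493^519 ≡ 296·396·377·493 ≡ 515 (mod 523)
519^2 = 269361 ≡ 16
519^4 ≡ 16^2 = 256
519^8 ≡ 256^2 = 65536 ≡ 161
519^16 ≡ 161^2 = 25921 ≡ 294
519^32 ≡ 294^2 = 86436 ≡ 141
519^64 ≡ 141^2 = 19881 ≡ 7
519^128 ≡ 7^2 = 49
215 = 128 + 64 + 16 + 4 + 2 + 1, so 519^215 ≡ 49·7·294·256·16·519 ≡ 374 (mod 523)
515·374 = 192610 ≡ 146 (mod 523)
283 ≠ 146, so verification fails.

reject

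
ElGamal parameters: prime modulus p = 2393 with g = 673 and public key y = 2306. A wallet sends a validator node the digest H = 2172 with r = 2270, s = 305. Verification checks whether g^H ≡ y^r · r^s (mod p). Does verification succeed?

Left side g^H mod p:
673^2 = 452929 ≡ 652
673^4 ≡ 652^2 = 425104 ≡ 1543
673^8 ≡ 1543^2 = 2380849 ≡ 2207
673^16 ≡ 2207^2 = 4870849 ≡ 1094
673^32 ≡ 1094^2 = 1196836 ≡ 336
673^64 ≡ 336^2 = 112896 ≡ 425
673^128 ≡ 425^2 = 180625 ≡ 1150
673^256 ≡ 1150^2 = 1322500 ≡ 1564
673^512 ≡ 1564^2 = 2446096 ≡ 450
673^1024 ≡ 450^2 = 202500 ≡ 1488
673^2048 ≡ 1488^2 = 2214144 ≡ 619
2172 = 2048 + 64 + 32 + 16 + 8 + 4, so 673^2172 ≡ 619·425·336·1094·2207·1543 ≡ 1274 (mod 2393)
Right side y^r · r^s mod p:
2306^2 = 5317636 ≡ 390
2306^4 ≡ 390^2 = 152100 ≡ 1341
2306^8 ≡ 1341^2 = 1798281 ≡ 1138
2306^16 ≡ 1138^2 = 1295044 ≡ 431
2306^32 ≡ 431^2 = 185761 ≡ 1500
2306^64 ≡ 1500^2 = 2250000 ≡ 580
2306^128 ≡ 580^2 = 336400 ≡ 1380
2306^256 ≡ 1380^2 = 1904400 ≡ 1965
2306^512 ≡ 1965^2 = 3861225 ≡ 1316
2306^1024 ≡ 1316^2 = 1731856 ≡ 1717
2306^2048 ≡ 1717^2 = 2948089 ≡ 2306
2270 = 2048 + 128 + 64 + 16 + 8 + 4 + 2, so 2306^2270 ≡ 2306·1380·580·431·1138·1341·390 ≡ 431 (mod 2393)
2270^2 = 5152900 ≡ 771
2270^4 ≡ 771^2 = 594441 ≡ 977
2270^8 ≡ 977^2 = 954529 ≡ 2115
2270^16 ≡ 2115^2 = 4473225 ≡ 708
2270^32 ≡ 708^2 = 501264 ≡ 1127
2270^64 ≡ 1127^2 = 1270129 ≡ 1839
2270^128 ≡ 1839^2 = 3381921 ≡ 612
2270^256 ≡ 612^2 = 374544 ≡ 1236
305 = 256 + 32 + 16 + 1, so 2270^305 ≡ 1236·1127·708·2270 ≡ 1865 (mod 2393)
431·1865 = 803815 ≡ 2160 (mod 2393)
1274 ≠ 2160, so verification fails.

fails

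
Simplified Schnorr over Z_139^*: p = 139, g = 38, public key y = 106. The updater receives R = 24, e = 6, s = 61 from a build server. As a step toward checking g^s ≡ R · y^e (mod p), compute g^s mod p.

31

38^2 = 1444 ≡ 54
38^4 ≡ 54^2 = 2916 ≡ 136
38^8 ≡ 136^2 = 18496 ≡ 9
38^16 ≡ 9^2 = 81
38^32 ≡ 81^2 = 6561 ≡ 28
61 = 32 + 16 + 8 + 4 + 1, so 38^61 ≡ 28·81·9·136·38 ≡ 31 (mod 139)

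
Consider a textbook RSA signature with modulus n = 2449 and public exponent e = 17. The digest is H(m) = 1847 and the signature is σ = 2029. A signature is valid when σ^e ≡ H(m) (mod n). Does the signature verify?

does not verify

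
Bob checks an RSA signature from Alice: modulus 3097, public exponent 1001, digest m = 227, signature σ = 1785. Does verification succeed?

passes

σ^2 ≡ 1785^2 = 3186225 ≡ 2509
σ^4 ≡ 2509^2 = 6295081 ≡ 1977
σ^8 ≡ 1977^2 = 3908529 ≡ 115
σ^16 ≡ 115^2 = 13225 ≡ 837
σ^32 ≡ 837^2 = 700569 ≡ 647
σ^64 ≡ 647^2 = 418609 ≡ 514
σ^128 ≡ 514^2 = 264196 ≡ 951
σ^256 ≡ 951^2 = 904401 ≡ 77
σ^512 ≡ 77^2 = 5929 ≡ 2832
1001 = 512 + 256 + 128 + 64 + 32 + 8 + 1, so σ^1001 ≡ 2832·77·951·514·647·115·1785 ≡ 227 (mod 3097)
Since 227 equals the digest 227, verification succeeds.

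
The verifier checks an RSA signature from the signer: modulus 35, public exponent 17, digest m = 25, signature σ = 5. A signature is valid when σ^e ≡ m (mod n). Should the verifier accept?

reject

Squares mod 35: σ^1≡5, σ^2≡25, σ^4≡30, σ^8≡25, σ^16≡30
17 = 16 + 1, so σ^17 ≡ 30·5 ≡ 10 (mod 35)
The recovered value 10 does not match the digest 25.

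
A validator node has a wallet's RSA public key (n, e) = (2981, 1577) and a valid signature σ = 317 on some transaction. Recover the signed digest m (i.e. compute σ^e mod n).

389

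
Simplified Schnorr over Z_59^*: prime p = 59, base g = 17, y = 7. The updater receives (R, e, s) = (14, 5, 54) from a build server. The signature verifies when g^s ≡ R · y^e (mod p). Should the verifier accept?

reject

g^s mod p:
17^54 mod 59 = 41
R · y^e mod p:
7^5 mod 59 = 51
14·51 = 714 ≡ 6 (mod 59)
41 ≠ 6; the check fails.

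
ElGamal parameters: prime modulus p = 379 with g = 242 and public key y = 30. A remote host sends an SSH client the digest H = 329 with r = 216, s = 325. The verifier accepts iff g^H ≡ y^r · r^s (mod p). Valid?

no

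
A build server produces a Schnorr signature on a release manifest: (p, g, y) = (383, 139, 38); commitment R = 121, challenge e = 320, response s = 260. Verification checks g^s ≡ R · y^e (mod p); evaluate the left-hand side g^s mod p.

139^2 = 19321 ≡ 171
139^4 ≡ 171^2 = 29241 ≡ 133
139^8 ≡ 133^2 = 17689 ≡ 71
139^16 ≡ 71^2 = 5041 ≡ 62
139^32 ≡ 62^2 = 3844 ≡ 14
139^64 ≡ 14^2 = 196
139^128 ≡ 196^2 = 38416 ≡ 116
139^256 ≡ 116^2 = 13456 ≡ 51
260 = 256 + 4, so 139^260 ≡ 51·133 ≡ 272 (mod 383)

272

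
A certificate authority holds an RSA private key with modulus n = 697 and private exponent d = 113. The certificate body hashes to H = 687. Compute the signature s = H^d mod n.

H^2 ≡ 687^2 = 471969 ≡ 100
H^4 ≡ 100^2 = 10000 ≡ 242
H^8 ≡ 242^2 = 58564 ≡ 16
H^16 ≡ 16^2 = 256
H^32 ≡ 256^2 = 65536 ≡ 18
H^64 ≡ 18^2 = 324
113 = 64 + 32 + 16 + 1, so H^113 ≡ 324·18·256·687 ≡ 517 (mod 697)

517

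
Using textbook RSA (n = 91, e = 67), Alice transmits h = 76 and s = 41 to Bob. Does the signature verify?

verifies

s^67 mod 91 = 76
s^67 mod 91 = 76 matches h.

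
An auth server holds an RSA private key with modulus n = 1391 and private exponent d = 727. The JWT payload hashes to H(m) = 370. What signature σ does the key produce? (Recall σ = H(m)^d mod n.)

410

(H(m))^2 ≡ 370^2 = 136900 ≡ 582
(H(m))^4 ≡ 582^2 = 338724 ≡ 711
(H(m))^8 ≡ 711^2 = 505521 ≡ 588
(H(m))^16 ≡ 588^2 = 345744 ≡ 776
(H(m))^32 ≡ 776^2 = 602176 ≡ 1264
(H(m))^64 ≡ 1264^2 = 1597696 ≡ 828
(H(m))^128 ≡ 828^2 = 685584 ≡ 1212
(H(m))^256 ≡ 1212^2 = 1468944 ≡ 48
(H(m))^512 ≡ 48^2 = 2304 ≡ 913
727 = 512 + 128 + 64 + 16 + 4 + 2 + 1, so (H(m))^727 ≡ 913·1212·828·776·711·582·370 ≡ 410 (mod 1391)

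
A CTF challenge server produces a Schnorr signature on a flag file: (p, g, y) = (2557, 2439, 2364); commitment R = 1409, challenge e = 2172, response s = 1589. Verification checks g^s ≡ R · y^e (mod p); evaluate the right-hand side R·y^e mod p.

2364^2 = 5588496 ≡ 1451
2364^4 ≡ 1451^2 = 2105401 ≡ 990
2364^8 ≡ 990^2 = 980100 ≡ 769
2364^16 ≡ 769^2 = 591361 ≡ 694
2364^32 ≡ 694^2 = 481636 ≡ 920
2364^64 ≡ 920^2 = 846400 ≡ 33
2364^128 ≡ 33^2 = 1089
2364^256 ≡ 1089^2 = 1185921 ≡ 2030
2364^512 ≡ 2030^2 = 4120900 ≡ 1573
2364^1024 ≡ 1573^2 = 2474329 ≡ 1710
2364^2048 ≡ 1710^2 = 2924100 ≡ 1449
2172 = 2048 + 64 + 32 + 16 + 8 + 4, so 2364^2172 ≡ 1449·33·920·694·769·990 ≡ 2361 (mod 2557)
R · y^e ≡ 1409·2361 = 3326649 ≡ 2549 (mod 2557)

2549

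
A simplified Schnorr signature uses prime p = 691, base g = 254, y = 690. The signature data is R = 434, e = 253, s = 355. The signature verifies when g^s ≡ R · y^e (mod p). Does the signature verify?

g^s mod p:
254^2 = 64516 ≡ 253
254^4 ≡ 253^2 = 64009 ≡ 437
254^8 ≡ 437^2 = 190969 ≡ 253
254^16 ≡ 253^2 = 64009 ≡ 437
254^32 ≡ 437^2 = 190969 ≡ 253
254^64 ≡ 253^2 = 64009 ≡ 437
254^128 ≡ 437^2 = 190969 ≡ 253
254^256 ≡ 253^2 = 64009 ≡ 437
355 = 256 + 64 + 32 + 2 + 1, so 254^355 ≡ 437·437·253·253·254 ≡ 254 (mod 691)
R · y^e mod p:
690^2 = 476100 ≡ 1
690^4 ≡ 1^2 = 1
690^8 ≡ 1^2 = 1
690^16 ≡ 1^2 = 1
690^32 ≡ 1^2 = 1
690^64 ≡ 1^2 = 1
690^128 ≡ 1^2 = 1
253 = 128 + 64 + 32 + 16 + 8 + 4 + 1, so 690^253 ≡ 1·1·1·1·1·1·690 ≡ 690 (mod 691)
434·690 = 299460 ≡ 257 (mod 691)
254 ≠ 257; the check fails.

does not verify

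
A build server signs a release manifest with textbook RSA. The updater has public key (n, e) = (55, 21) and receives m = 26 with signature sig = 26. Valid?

yes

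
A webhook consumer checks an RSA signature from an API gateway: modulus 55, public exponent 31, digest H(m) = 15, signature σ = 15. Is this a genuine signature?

genuine

σ^2 ≡ 15^2 = 225 ≡ 5
σ^4 ≡ 5^2 = 25
σ^8 ≡ 25^2 = 625 ≡ 20
σ^16 ≡ 20^2 = 400 ≡ 15
31 = 16 + 8 + 4 + 2 + 1, so σ^31 ≡ 15·20·25·5·15 ≡ 15 (mod 55)
15 = H(m), so the signature checks out.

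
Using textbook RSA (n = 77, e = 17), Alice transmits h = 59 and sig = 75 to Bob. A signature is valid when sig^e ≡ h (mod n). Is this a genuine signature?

Squares mod 77: sig^1≡75, sig^2≡4, sig^4≡16, sig^8≡25, sig^16≡9
17 = 16 + 1, so sig^17 ≡ 9·75 ≡ 59 (mod 77)
Since 59 equals the digest 59, verification succeeds.

genuine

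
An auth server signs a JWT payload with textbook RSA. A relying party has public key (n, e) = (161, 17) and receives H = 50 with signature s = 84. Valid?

no

s^2 ≡ 84^2 = 7056 ≡ 133
s^4 ≡ 133^2 = 17689 ≡ 140
s^8 ≡ 140^2 = 19600 ≡ 119
s^16 ≡ 119^2 = 14161 ≡ 154
17 = 16 + 1, so s^17 ≡ 154·84 ≡ 56 (mod 161)
The recovered value 56 does not match the digest 50.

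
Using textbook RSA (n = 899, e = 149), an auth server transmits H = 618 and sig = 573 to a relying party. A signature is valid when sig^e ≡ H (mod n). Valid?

yes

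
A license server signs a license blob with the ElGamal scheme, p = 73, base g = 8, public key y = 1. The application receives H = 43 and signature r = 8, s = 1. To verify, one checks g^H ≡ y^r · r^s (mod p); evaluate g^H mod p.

8^2 = 64
8^4 ≡ 64^2 = 4096 ≡ 8
8^8 ≡ 8^2 = 64
8^16 ≡ 64^2 = 4096 ≡ 8
8^32 ≡ 8^2 = 64
43 = 32 + 8 + 2 + 1, so 8^43 ≡ 64·64·64·8 ≡ 8 (mod 73)

8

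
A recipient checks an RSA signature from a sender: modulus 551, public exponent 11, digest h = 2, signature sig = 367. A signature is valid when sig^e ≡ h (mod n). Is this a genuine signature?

forged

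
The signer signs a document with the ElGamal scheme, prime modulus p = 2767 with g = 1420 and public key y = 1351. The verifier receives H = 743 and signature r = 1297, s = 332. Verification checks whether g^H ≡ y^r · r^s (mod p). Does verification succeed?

fails

Left side g^H mod p:
Squares mod 2767: 1420^1≡1420, 1420^2≡2024, 1420^4≡1416, 1420^8≡1748, 1420^16≡736, 1420^32≡2131, 1420^64≡514, 1420^128≡1331, 1420^256≡681, 1420^512≡1672
743 = 512 + 128 + 64 + 32 + 4 + 2 + 1, so 1420^743 ≡ 1672·1331·514·2131·1416·2024·1420 ≡ 967 (mod 2767)
Right side y^r · r^s mod p:
Squares mod 2767: 1351^1≡1351, 1351^2≡1748, 1351^4≡736, 1351^8≡2131, 1351^16≡514, 1351^32≡1331, 1351^64≡681, 1351^128≡1672, 1351^256≡914, 1351^512≡2529, 1351^1024≡1304
1297 = 1024 + 256 + 16 + 1, so 1351^1297 ≡ 1304·914·514·1351 ≡ 2321 (mod 2767)
Squares mod 2767: 1297^1≡1297, 1297^2≡2640, 1297^4≡2294, 1297^8≡2369, 1297^16≡685, 1297^32≡1602, 1297^64≡1395, 1297^128≡824, 1297^256≡1061
332 = 256 + 64 + 8 + 4, so 1297^332 ≡ 1061·1395·2369·2294 ≡ 403 (mod 2767)
2321·403 = 935363 ≡ 117 (mod 2767)
967 ≠ 117, so verification fails.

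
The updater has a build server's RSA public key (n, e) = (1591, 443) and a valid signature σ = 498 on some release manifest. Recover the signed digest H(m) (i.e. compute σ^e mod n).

883

σ^443 mod 1591 = 883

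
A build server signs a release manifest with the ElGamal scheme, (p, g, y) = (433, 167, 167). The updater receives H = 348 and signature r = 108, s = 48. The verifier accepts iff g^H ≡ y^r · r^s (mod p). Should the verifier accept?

Left side g^H mod p:
167^348 mod 433 = 198
Right side y^r · r^s mod p:
167^108 mod 433 = 1
108^48 mod 433 = 234
1·234 = 234 ≡ 234 (mod 433)
198 ≠ 234, so verification fails.

reject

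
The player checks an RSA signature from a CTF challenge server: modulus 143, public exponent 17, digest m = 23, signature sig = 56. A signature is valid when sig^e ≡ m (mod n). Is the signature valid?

sig^2 ≡ 56^2 = 3136 ≡ 133
sig^4 ≡ 133^2 = 17689 ≡ 100
sig^8 ≡ 100^2 = 10000 ≡ 133
sig^16 ≡ 133^2 = 17689 ≡ 100
17 = 16 + 1, so sig^17 ≡ 100·56 ≡ 23 (mod 143)
sig^17 mod 143 = 23 matches m.

valid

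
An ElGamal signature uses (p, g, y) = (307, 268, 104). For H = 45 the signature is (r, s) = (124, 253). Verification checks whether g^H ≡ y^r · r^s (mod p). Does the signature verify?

Left side g^H mod p:
268^2 = 71824 ≡ 293
268^4 ≡ 293^2 = 85849 ≡ 196
268^8 ≡ 196^2 = 38416 ≡ 41
268^16 ≡ 41^2 = 1681 ≡ 146
268^32 ≡ 146^2 = 21316 ≡ 133
45 = 32 + 8 + 4 + 1, so 268^45 ≡ 133·41·196·268 ≡ 193 (mod 307)
Right side y^r · r^s mod p:
104^2 = 10816 ≡ 71
104^4 ≡ 71^2 = 5041 ≡ 129
104^8 ≡ 129^2 = 16641 ≡ 63
104^16 ≡ 63^2 = 3969 ≡ 285
104^32 ≡ 285^2 = 81225 ≡ 177
104^64 ≡ 177^2 = 31329 ≡ 15
124 = 64 + 32 + 16 + 8 + 4, so 104^124 ≡ 15·177·285·63·129 ≡ 66 (mod 307)
124^2 = 15376 ≡ 26
124^4 ≡ 26^2 = 676 ≡ 62
124^8 ≡ 62^2 = 3844 ≡ 160
124^16 ≡ 160^2 = 25600 ≡ 119
124^32 ≡ 119^2 = 14161 ≡ 39
124^64 ≡ 39^2 = 1521 ≡ 293
124^128 ≡ 293^2 = 85849 ≡ 196
253 = 128 + 64 + 32 + 16 + 8 + 4 + 1, so 124^253 ≡ 196·293·39·119·160·62·124 ≡ 82 (mod 307)
66·82 = 5412 ≡ 193 (mod 307)
193 ≡ 193 (mod 307), so the signature is genuine.

verifies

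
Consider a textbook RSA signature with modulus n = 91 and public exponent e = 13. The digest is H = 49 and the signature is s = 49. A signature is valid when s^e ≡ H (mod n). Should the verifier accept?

s^2 ≡ 49^2 = 2401 ≡ 35
s^4 ≡ 35^2 = 1225 ≡ 42
s^8 ≡ 42^2 = 1764 ≡ 35
13 = 8 + 4 + 1, so s^13 ≡ 35·42·49 ≡ 49 (mod 91)
Since 49 equals the digest 49, verification succeeds.

accept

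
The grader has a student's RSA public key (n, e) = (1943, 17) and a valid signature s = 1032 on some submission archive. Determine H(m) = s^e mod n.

713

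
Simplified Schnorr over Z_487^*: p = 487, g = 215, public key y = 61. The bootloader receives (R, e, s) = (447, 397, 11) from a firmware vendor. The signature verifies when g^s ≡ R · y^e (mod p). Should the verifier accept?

reject

g^s mod p:
215^2 = 46225 ≡ 447
215^4 ≡ 447^2 = 199809 ≡ 139
215^8 ≡ 139^2 = 19321 ≡ 328
11 = 8 + 2 + 1, so 215^11 ≡ 328·447·215 ≡ 391 (mod 487)
R · y^e mod p:
61^2 = 3721 ≡ 312
61^4 ≡ 312^2 = 97344 ≡ 431
61^8 ≡ 431^2 = 185761 ≡ 214
61^16 ≡ 214^2 = 45796 ≡ 18
61^32 ≡ 18^2 = 324
61^64 ≡ 324^2 = 104976 ≡ 271
61^128 ≡ 271^2 = 73441 ≡ 391
61^256 ≡ 391^2 = 152881 ≡ 450
397 = 256 + 128 + 8 + 4 + 1, so 61^397 ≡ 450·391·214·431·61 ≡ 66 (mod 487)
447·66 = 29502 ≡ 282 (mod 487)
391 ≠ 282; the check fails.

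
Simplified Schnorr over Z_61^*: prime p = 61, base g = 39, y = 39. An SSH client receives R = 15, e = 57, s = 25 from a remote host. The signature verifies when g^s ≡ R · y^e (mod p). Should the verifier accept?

accept

g^s mod p:
39^2 = 1521 ≡ 57
39^4 ≡ 57^2 = 3249 ≡ 16
39^8 ≡ 16^2 = 256 ≡ 12
39^16 ≡ 12^2 = 144 ≡ 22
25 = 16 + 8 + 1, so 39^25 ≡ 22·12·39 ≡ 48 (mod 61)
R · y^e mod p:
39^2 = 1521 ≡ 57
39^4 ≡ 57^2 = 3249 ≡ 16
39^8 ≡ 16^2 = 256 ≡ 12
39^16 ≡ 12^2 = 144 ≡ 22
39^32 ≡ 22^2 = 484 ≡ 57
57 = 32 + 16 + 8 + 1, so 39^57 ≡ 57·22·12·39 ≡ 52 (mod 61)
15·52 = 780 ≡ 48 (mod 61)
48 ≡ 48 (mod 61); signature holds.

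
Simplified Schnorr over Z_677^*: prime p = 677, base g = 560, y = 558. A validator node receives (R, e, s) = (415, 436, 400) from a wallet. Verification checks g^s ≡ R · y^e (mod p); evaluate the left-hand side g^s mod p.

Squares mod 677: 560^1≡560, 560^2≡149, 560^4≡537, 560^8≡644, 560^16≡412, 560^32≡494, 560^64≡316, 560^128≡337, 560^256≡510
400 = 256 + 128 + 16, so 560^400 ≡ 510·337·412 ≡ 302 (mod 677)

302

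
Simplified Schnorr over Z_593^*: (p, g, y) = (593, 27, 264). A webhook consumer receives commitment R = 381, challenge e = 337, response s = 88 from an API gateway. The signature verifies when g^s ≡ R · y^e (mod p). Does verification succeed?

fails

g^s mod p:
27^2 = 729 ≡ 136
27^4 ≡ 136^2 = 18496 ≡ 113
27^8 ≡ 113^2 = 12769 ≡ 316
27^16 ≡ 316^2 = 99856 ≡ 232
27^32 ≡ 232^2 = 53824 ≡ 454
27^64 ≡ 454^2 = 206116 ≡ 345
88 = 64 + 16 + 8, so 27^88 ≡ 345·232·316 ≡ 4 (mod 593)
R · y^e mod p:
264^2 = 69696 ≡ 315
264^4 ≡ 315^2 = 99225 ≡ 194
264^8 ≡ 194^2 = 37636 ≡ 277
264^16 ≡ 277^2 = 76729 ≡ 232
264^32 ≡ 232^2 = 53824 ≡ 454
264^64 ≡ 454^2 = 206116 ≡ 345
264^128 ≡ 345^2 = 119025 ≡ 425
264^256 ≡ 425^2 = 180625 ≡ 353
337 = 256 + 64 + 16 + 1, so 264^337 ≡ 353·345·232·264 ≡ 414 (mod 593)
381·414 = 157734 ≡ 589 (mod 593)
4 ≠ 589; the check fails.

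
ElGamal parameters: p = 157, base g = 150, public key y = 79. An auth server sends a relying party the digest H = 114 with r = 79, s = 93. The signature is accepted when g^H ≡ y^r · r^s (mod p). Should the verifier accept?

Left side g^H mod p:
150^2 = 22500 ≡ 49
150^4 ≡ 49^2 = 2401 ≡ 46
150^8 ≡ 46^2 = 2116 ≡ 75
150^16 ≡ 75^2 = 5625 ≡ 130
150^32 ≡ 130^2 = 16900 ≡ 101
150^64 ≡ 101^2 = 10201 ≡ 153
114 = 64 + 32 + 16 + 2, so 150^114 ≡ 153·101·130·49 ≡ 64 (mod 157)
Right side y^r · r^s mod p:
79^2 = 6241 ≡ 118
79^4 ≡ 118^2 = 13924 ≡ 108
79^8 ≡ 108^2 = 11664 ≡ 46
79^16 ≡ 46^2 = 2116 ≡ 75
79^32 ≡ 75^2 = 5625 ≡ 130
79^64 ≡ 130^2 = 16900 ≡ 101
79 = 64 + 8 + 4 + 2 + 1, so 79^79 ≡ 101·46·108·118·79 ≡ 78 (mod 157)
79^2 = 6241 ≡ 118
79^4 ≡ 118^2 = 13924 ≡ 108
79^8 ≡ 108^2 = 11664 ≡ 46
79^16 ≡ 46^2 = 2116 ≡ 75
79^32 ≡ 75^2 = 5625 ≡ 130
79^64 ≡ 130^2 = 16900 ≡ 101
93 = 64 + 16 + 8 + 4 + 1, so 79^93 ≡ 101·75·46·108·79 ≡ 7 (mod 157)
78·7 = 546 ≡ 75 (mod 157)
64 ≠ 75, so verification fails.

reject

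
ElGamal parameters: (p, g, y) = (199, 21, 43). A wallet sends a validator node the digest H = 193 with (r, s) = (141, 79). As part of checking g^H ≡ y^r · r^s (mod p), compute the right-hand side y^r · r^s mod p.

Squares mod 199: 43^1≡43, 43^2≡58, 43^4≡180, 43^8≡162, 43^16≡175, 43^32≡178, 43^64≡43, 43^128≡58
141 = 128 + 8 + 4 + 1, so 43^141 ≡ 58·162·180·43 ≡ 92 (mod 199)
Squares mod 199: 141^1≡141, 141^2≡180, 141^4≡162, 141^8≡175, 141^16≡178, 141^32≡43, 141^64≡58
79 = 64 + 8 + 4 + 2 + 1, so 141^79 ≡ 58·175·162·180·141 ≡ 21 (mod 199)
y^r · r^s ≡ 92·21 = 1932 ≡ 141 (mod 199)

141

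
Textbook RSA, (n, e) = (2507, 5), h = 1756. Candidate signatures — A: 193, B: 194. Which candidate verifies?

Candidate A: 193^2 = 37249 ≡ 2151; 193^4 ≡ 2151^2 = 4626801 ≡ 1386; 5 = 4 + 1, so 193^5 ≡ 1386·193 ≡ 1756 (mod 2507)
  → matches h = 1756
Candidate B: 194^2 = 37636 ≡ 31; 194^4 ≡ 31^2 = 961; 5 = 4 + 1, so 194^5 ≡ 961·194 ≡ 916 (mod 2507)

A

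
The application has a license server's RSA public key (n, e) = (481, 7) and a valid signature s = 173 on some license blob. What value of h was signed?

s^2 ≡ 173^2 = 29929 ≡ 107
s^4 ≡ 107^2 = 11449 ≡ 386
7 = 4 + 2 + 1, so s^7 ≡ 386·107·173 ≡ 472 (mod 481)

472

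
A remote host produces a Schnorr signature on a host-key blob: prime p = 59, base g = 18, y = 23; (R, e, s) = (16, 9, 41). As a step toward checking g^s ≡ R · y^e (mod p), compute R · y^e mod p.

47

23^2 = 529 ≡ 57
23^4 ≡ 57^2 = 3249 ≡ 4
23^8 ≡ 4^2 = 16
9 = 8 + 1, so 23^9 ≡ 16·23 ≡ 14 (mod 59)
R · y^e ≡ 16·14 = 224 ≡ 47 (mod 59)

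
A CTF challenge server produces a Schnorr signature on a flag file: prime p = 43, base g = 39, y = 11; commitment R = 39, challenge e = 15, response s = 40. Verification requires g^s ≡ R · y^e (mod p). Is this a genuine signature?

forged

g^s mod p:
39^2 = 1521 ≡ 16
39^4 ≡ 16^2 = 256 ≡ 41
39^8 ≡ 41^2 = 1681 ≡ 4
39^16 ≡ 4^2 = 16
39^32 ≡ 16^2 = 256 ≡ 41
40 = 32 + 8, so 39^40 ≡ 41·4 ≡ 35 (mod 43)
R · y^e mod p:
11^2 = 121 ≡ 35
11^4 ≡ 35^2 = 1225 ≡ 21
11^8 ≡ 21^2 = 441 ≡ 11
15 = 8 + 4 + 2 + 1, so 11^15 ≡ 11·21·35·11 ≡ 11 (mod 43)
39·11 = 429 ≡ 42 (mod 43)
35 ≠ 42; the check fails.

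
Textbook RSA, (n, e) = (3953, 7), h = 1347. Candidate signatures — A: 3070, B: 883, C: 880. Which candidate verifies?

Candidate A: Squares mod 3953: 3070^1≡3070, 3070^2≡948, 3070^4≡1373; 7 = 4 + 2 + 1, so 3070^7 ≡ 1373·948·3070 ≡ 2606 (mod 3953)
Candidate B: Squares mod 3953: 883^1≡883, 883^2≡948, 883^4≡1373; 7 = 4 + 2 + 1, so 883^7 ≡ 1373·948·883 ≡ 1347 (mod 3953)
  → matches h = 1347
Candidate C: Squares mod 3953: 880^1≡880, 880^2≡3565, 880^4≡330; 7 = 4 + 2 + 1, so 880^7 ≡ 330·3565·880 ≡ 1112 (mod 3953)

B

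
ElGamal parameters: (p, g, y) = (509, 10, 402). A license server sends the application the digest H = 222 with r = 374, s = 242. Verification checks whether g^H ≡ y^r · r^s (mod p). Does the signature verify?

Left side g^H mod p:
Squares mod 509: 10^1≡10, 10^2≡100, 10^4≡329, 10^8≡333, 10^16≡436, 10^32≡239, 10^64≡113, 10^128≡44
222 = 128 + 64 + 16 + 8 + 4 + 2, so 10^222 ≡ 44·113·436·333·329·100 ≡ 115 (mod 509)
Right side y^r · r^s mod p:
Squares mod 509: 402^1≡402, 402^2≡251, 402^4≡394, 402^8≡500, 402^16≡81, 402^32≡453, 402^64≡82, 402^128≡107, 402^256≡251
374 = 256 + 64 + 32 + 16 + 4 + 2, so 402^374 ≡ 251·82·453·81·394·251 ≡ 384 (mod 509)
Squares mod 509: 374^1≡374, 374^2≡410, 374^4≡130, 374^8≡103, 374^16≡429, 374^32≡292, 374^64≡261, 374^128≡424
242 = 128 + 64 + 32 + 16 + 2, so 374^242 ≡ 424·261·292·429·410 ≡ 447 (mod 509)
384·447 = 171648 ≡ 115 (mod 509)
115 ≡ 115 (mod 509), so the signature is genuine.

verifies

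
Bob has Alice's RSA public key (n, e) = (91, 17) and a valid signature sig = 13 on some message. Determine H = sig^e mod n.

13

sig^2 ≡ 13^2 = 169 ≡ 78
sig^4 ≡ 78^2 = 6084 ≡ 78
sig^8 ≡ 78^2 = 6084 ≡ 78
sig^16 ≡ 78^2 = 6084 ≡ 78
17 = 16 + 1, so sig^17 ≡ 78·13 ≡ 13 (mod 91)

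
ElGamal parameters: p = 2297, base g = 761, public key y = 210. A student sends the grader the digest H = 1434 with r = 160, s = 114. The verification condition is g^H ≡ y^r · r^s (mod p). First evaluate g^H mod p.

761^1434 mod 2297 = 1450

1450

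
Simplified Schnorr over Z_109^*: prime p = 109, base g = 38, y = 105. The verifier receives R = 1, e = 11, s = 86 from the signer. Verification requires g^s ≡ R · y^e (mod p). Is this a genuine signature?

genuine

g^s mod p:
Squares mod 109: 38^1≡38, 38^2≡27, 38^4≡75, 38^8≡66, 38^16≡105, 38^32≡16, 38^64≡38
86 = 64 + 16 + 4 + 2, so 38^86 ≡ 38·105·75·27 ≡ 16 (mod 109)
R · y^e mod p:
Squares mod 109: 105^1≡105, 105^2≡16, 105^4≡38, 105^8≡27
11 = 8 + 2 + 1, so 105^11 ≡ 27·16·105 ≡ 16 (mod 109)
1·16 = 16 ≡ 16 (mod 109)
16 ≡ 16 (mod 109); signature holds.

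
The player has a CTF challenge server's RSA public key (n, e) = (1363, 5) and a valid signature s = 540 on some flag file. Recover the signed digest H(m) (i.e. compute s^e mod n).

s^2 ≡ 540^2 = 291600 ≡ 1281
s^4 ≡ 1281^2 = 1640961 ≡ 1272
5 = 4 + 1, so s^5 ≡ 1272·540 ≡ 1291 (mod 1363)

1291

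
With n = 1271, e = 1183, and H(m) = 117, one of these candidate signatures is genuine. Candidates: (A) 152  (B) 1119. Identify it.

B

Candidate A: Squares mod 1271: 152^1≡152, 152^2≡226, 152^4≡236, 152^8≡1043, 152^16≡1144, 152^32≡877, 152^64≡174, 152^128≡1043, 152^256≡1144, 152^512≡877, 152^1024≡174; 1183 = 1024 + 128 + 16 + 8 + 4 + 2 + 1, so 152^1183 ≡ 174·1043·1144·1043·236·226·152 ≡ 1154 (mod 1271)
Candidate B: Squares mod 1271: 1119^1≡1119, 1119^2≡226, 1119^4≡236, 1119^8≡1043, 1119^16≡1144, 1119^32≡877, 1119^64≡174, 1119^128≡1043, 1119^256≡1144, 1119^512≡877, 1119^1024≡174; 1183 = 1024 + 128 + 16 + 8 + 4 + 2 + 1, so 1119^1183 ≡ 174·1043·1144·1043·236·226·1119 ≡ 117 (mod 1271)
  → matches H(m) = 117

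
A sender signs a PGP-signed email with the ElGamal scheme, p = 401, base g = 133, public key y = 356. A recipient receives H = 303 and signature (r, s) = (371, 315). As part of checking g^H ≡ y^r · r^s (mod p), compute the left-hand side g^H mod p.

199

133^2 = 17689 ≡ 45
133^4 ≡ 45^2 = 2025 ≡ 20
133^8 ≡ 20^2 = 400
133^16 ≡ 400^2 = 160000 ≡ 1
133^32 ≡ 1^2 = 1
133^64 ≡ 1^2 = 1
133^128 ≡ 1^2 = 1
133^256 ≡ 1^2 = 1
303 = 256 + 32 + 8 + 4 + 2 + 1, so 133^303 ≡ 1·1·400·20·45·133 ≡ 199 (mod 401)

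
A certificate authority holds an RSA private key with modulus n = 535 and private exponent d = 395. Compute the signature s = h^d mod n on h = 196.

186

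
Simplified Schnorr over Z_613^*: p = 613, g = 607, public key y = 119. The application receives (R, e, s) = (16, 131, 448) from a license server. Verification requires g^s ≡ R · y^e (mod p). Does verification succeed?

g^s mod p:
607^2 = 368449 ≡ 36
607^4 ≡ 36^2 = 1296 ≡ 70
607^8 ≡ 70^2 = 4900 ≡ 609
607^16 ≡ 609^2 = 370881 ≡ 16
607^32 ≡ 16^2 = 256
607^64 ≡ 256^2 = 65536 ≡ 558
607^128 ≡ 558^2 = 311364 ≡ 573
607^256 ≡ 573^2 = 328329 ≡ 374
448 = 256 + 128 + 64, so 607^448 ≡ 374·573·558 ≡ 154 (mod 613)
R · y^e mod p:
119^2 = 14161 ≡ 62
119^4 ≡ 62^2 = 3844 ≡ 166
119^8 ≡ 166^2 = 27556 ≡ 584
119^16 ≡ 584^2 = 341056 ≡ 228
119^32 ≡ 228^2 = 51984 ≡ 492
119^64 ≡ 492^2 = 242064 ≡ 542
119^128 ≡ 542^2 = 293764 ≡ 137
131 = 128 + 2 + 1, so 119^131 ≡ 137·62·119 ≡ 562 (mod 613)
16·562 = 8992 ≡ 410 (mod 613)
154 ≠ 410; the check fails.

fails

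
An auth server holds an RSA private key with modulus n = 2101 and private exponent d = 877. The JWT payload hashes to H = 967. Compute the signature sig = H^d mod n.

1847

Squares mod 2101: H^1≡967, H^2≡144, H^4≡1827, H^8≡1541, H^16≡551, H^32≡1057, H^64≡1618, H^128≡78, H^256≡1882, H^512≡1739
877 = 512 + 256 + 64 + 32 + 8 + 4 + 1, so H^877 ≡ 1739·1882·1618·1057·1541·1827·967 ≡ 1847 (mod 2101)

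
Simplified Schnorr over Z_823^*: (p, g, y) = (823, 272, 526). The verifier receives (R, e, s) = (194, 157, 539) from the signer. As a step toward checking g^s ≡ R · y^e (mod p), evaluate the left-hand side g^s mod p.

720

272^2 = 73984 ≡ 737
272^4 ≡ 737^2 = 543169 ≡ 812
272^8 ≡ 812^2 = 659344 ≡ 121
272^16 ≡ 121^2 = 14641 ≡ 650
272^32 ≡ 650^2 = 422500 ≡ 301
272^64 ≡ 301^2 = 90601 ≡ 71
272^128 ≡ 71^2 = 5041 ≡ 103
272^256 ≡ 103^2 = 10609 ≡ 733
272^512 ≡ 733^2 = 537289 ≡ 693
539 = 512 + 16 + 8 + 2 + 1, so 272^539 ≡ 693·650·121·737·272 ≡ 720 (mod 823)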